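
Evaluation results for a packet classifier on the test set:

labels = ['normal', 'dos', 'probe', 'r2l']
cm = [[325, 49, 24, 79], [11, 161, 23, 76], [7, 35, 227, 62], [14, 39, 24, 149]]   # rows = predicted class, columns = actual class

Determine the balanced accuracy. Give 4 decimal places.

Balanced accuracy = mean of per-class recall.
  normal: recall = 325/357 = 0.91036
  dos: recall = 161/284 = 0.56690
  probe: recall = 227/298 = 0.76174
  r2l: recall = 149/366 = 0.40710
Mean = (0.91036 + 0.56690 + 0.76174 + 0.40710) / 4 = 0.6615

0.6615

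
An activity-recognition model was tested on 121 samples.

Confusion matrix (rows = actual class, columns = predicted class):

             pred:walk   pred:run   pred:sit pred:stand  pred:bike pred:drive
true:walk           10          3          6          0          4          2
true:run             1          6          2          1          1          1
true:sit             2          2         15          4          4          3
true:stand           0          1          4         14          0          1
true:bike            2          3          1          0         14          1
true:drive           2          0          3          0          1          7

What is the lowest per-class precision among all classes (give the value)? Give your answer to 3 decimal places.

0.400

Per-class precision (TP/(TP+FP)):
  walk: TP=10, FP=1+2+0+2+2=7 → 10/17 = 0.5882
  run: TP=6, FP=3+2+1+3+0=9 → 6/15 = 0.4000
  sit: TP=15, FP=6+2+4+1+3=16 → 15/31 = 0.4839
  stand: TP=14, FP=0+1+4+0+0=5 → 14/19 = 0.7368
  bike: TP=14, FP=4+1+4+0+1=10 → 14/24 = 0.5833
  drive: TP=7, FP=2+1+3+1+1=8 → 7/15 = 0.4667
Lowest is class 'run' with precision = 0.400.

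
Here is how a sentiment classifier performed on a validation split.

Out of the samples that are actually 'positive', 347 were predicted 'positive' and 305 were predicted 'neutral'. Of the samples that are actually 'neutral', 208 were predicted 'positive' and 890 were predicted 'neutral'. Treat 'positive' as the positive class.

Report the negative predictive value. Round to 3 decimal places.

0.745

NPV = TN/(TN+FN) = 890/(890+305) = 0.745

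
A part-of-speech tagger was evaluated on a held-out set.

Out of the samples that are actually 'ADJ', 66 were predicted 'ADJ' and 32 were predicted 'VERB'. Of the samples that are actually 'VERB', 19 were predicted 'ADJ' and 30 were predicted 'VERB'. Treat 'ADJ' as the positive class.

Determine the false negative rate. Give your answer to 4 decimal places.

0.3265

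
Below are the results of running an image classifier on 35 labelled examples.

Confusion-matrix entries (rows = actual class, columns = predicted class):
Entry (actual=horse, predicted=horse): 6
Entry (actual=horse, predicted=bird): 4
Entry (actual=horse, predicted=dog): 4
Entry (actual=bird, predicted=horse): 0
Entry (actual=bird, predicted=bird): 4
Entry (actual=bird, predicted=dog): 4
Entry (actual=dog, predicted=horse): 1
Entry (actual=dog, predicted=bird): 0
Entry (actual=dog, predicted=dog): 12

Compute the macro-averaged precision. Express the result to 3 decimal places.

Per-class precision (TP/(TP+FP)):
  horse: TP=6, FP=0+1=1 → 6/7 = 0.8571
  bird: TP=4, FP=4+0=4 → 4/8 = 0.5000
  dog: TP=12, FP=4+4=8 → 12/20 = 0.6000
Macro-precision = mean = (0.8571 + 0.5000 + 0.6000) / 3 = 0.652

0.652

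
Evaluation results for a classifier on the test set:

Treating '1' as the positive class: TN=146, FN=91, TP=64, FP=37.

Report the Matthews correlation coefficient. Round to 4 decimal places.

MCC = (TP·TN − FP·FN) / √((TP+FP)(TP+FN)(TN+FP)(TN+FN))
Numerator = 64·146 − 37·91 = 5977
Denominator = √(101·155·183·237) = √678973005 = 26057.1104
MCC = 5977 / 26057.1104 = 0.2294

0.2294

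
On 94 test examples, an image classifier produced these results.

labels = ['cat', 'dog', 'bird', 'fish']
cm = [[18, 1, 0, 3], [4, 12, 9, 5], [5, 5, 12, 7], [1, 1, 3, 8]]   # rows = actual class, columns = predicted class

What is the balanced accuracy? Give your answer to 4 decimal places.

Balanced accuracy = mean of per-class recall.
  cat: recall = 18/22 = 0.81818
  dog: recall = 12/30 = 0.40000
  bird: recall = 12/29 = 0.41379
  fish: recall = 8/13 = 0.61538
Mean = (0.81818 + 0.40000 + 0.41379 + 0.61538) / 4 = 0.5618

0.5618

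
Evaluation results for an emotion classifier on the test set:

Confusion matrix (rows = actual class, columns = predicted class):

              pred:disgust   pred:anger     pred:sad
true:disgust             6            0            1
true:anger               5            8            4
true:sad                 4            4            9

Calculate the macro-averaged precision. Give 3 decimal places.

0.570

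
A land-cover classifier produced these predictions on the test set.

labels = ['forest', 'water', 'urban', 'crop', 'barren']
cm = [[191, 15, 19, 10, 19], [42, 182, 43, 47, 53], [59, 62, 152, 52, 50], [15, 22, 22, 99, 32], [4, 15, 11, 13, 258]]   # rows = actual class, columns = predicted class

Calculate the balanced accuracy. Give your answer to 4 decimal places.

Balanced accuracy = mean of per-class recall.
  forest: recall = 191/254 = 0.75197
  water: recall = 182/367 = 0.49591
  urban: recall = 152/375 = 0.40533
  crop: recall = 99/190 = 0.52105
  barren: recall = 258/301 = 0.85714
Mean = (0.75197 + 0.49591 + 0.40533 + 0.52105 + 0.85714) / 5 = 0.6063

0.6063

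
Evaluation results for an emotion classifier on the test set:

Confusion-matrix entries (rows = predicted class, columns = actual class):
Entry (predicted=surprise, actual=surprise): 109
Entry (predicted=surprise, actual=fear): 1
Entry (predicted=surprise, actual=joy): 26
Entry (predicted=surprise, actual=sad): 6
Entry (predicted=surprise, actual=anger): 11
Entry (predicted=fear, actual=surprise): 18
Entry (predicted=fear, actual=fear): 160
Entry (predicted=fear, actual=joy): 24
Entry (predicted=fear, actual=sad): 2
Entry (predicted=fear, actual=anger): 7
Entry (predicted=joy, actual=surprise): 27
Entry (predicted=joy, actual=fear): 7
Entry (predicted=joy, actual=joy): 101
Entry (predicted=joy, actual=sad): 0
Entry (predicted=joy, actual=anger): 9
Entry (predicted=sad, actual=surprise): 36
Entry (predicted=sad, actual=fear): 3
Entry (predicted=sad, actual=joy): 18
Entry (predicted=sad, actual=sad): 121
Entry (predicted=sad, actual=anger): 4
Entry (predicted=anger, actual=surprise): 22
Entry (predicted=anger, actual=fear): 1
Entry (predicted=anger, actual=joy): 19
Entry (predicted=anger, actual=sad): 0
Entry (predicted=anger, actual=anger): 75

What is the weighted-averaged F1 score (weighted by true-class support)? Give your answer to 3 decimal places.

Per-class F1 score (2·TP/(2·TP+FP+FN)):
  surprise: TP=109, FP=1+26+6+11=44, FN=18+27+36+22=103 → 218/365 = 0.5973
  fear: TP=160, FP=18+24+2+7=51, FN=1+7+3+1=12 → 320/383 = 0.8355
  joy: TP=101, FP=27+7+0+9=43, FN=26+24+18+19=87 → 202/332 = 0.6084
  sad: TP=121, FP=36+3+18+4=61, FN=6+2+0+0=8 → 242/311 = 0.7781
  anger: TP=75, FP=22+1+19+0=42, FN=11+7+9+4=31 → 150/223 = 0.6726
Weighted-F1 score = Σ (supportᵢ/N)·F1 scoreᵢ with N=807: (212/807)·0.5973 + (172/807)·0.8355 + (188/807)·0.6084 + (129/807)·0.7781 + (106/807)·0.6726 = 0.689

0.689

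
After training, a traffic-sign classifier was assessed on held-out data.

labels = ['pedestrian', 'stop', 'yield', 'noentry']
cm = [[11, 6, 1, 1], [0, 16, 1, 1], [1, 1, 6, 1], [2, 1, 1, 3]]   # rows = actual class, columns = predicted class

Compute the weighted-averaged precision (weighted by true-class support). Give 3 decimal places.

Per-class precision (TP/(TP+FP)):
  pedestrian: TP=11, FP=0+1+2=3 → 11/14 = 0.7857
  stop: TP=16, FP=6+1+1=8 → 16/24 = 0.6667
  yield: TP=6, FP=1+1+1=3 → 6/9 = 0.6667
  noentry: TP=3, FP=1+1+1=3 → 3/6 = 0.5000
Weighted-precision = Σ (supportᵢ/N)·precisionᵢ with N=53: (19/53)·0.7857 + (18/53)·0.6667 + (9/53)·0.6667 + (7/53)·0.5000 = 0.687

0.687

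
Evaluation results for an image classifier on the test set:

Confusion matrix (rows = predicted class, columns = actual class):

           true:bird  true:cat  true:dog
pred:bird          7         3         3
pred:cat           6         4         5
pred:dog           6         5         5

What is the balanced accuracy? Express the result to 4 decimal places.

0.3621

Balanced accuracy = mean of per-class recall.
  bird: recall = 7/19 = 0.36842
  cat: recall = 4/12 = 0.33333
  dog: recall = 5/13 = 0.38462
Mean = (0.36842 + 0.33333 + 0.38462) / 3 = 0.3621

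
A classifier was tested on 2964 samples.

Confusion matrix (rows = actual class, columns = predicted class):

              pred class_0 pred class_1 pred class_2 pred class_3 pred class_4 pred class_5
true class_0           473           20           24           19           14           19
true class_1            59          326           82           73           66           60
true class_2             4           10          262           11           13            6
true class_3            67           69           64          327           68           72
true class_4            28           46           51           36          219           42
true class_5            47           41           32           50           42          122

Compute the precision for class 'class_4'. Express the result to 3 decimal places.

0.519

One-vs-rest for 'class_4': TP = diagonal; FP = other classes predicted 'class_4'; FN = 'class_4' predicted as other.
precision = TP/(TP+FP).
class_4: TP=219, FP=14+66+13+68+42=203 → 219/422 = 0.5190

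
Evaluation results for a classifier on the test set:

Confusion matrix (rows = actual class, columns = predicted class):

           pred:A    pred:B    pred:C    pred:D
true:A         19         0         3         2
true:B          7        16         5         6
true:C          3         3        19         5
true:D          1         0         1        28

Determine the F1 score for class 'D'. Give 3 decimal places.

0.789

Take TP from the diagonal, FP from the rest of the 'D' prediction marginal, FN from the rest of the 'D' actual marginal.
F1 score = 2·TP/(2·TP+FP+FN).
D: TP=28, FP=2+6+5=13, FN=1+0+1=2 → 56/71 = 0.7887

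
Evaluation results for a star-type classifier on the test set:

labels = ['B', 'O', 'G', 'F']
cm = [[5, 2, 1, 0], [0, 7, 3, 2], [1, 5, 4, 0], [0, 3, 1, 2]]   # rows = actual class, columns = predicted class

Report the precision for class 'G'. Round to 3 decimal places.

0.444

precision = TP/(TP+FP).
G: TP=4, FP=1+3+1=5 → 4/9 = 0.4444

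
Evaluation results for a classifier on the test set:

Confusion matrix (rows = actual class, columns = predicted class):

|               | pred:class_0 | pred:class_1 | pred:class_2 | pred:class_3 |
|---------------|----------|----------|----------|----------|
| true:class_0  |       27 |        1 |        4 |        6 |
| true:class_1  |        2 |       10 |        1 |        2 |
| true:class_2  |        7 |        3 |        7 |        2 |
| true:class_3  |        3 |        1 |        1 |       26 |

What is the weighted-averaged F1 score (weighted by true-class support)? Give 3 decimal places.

0.670

Per-class F1 score (2·TP/(2·TP+FP+FN)):
  class_0: TP=27, FP=2+7+3=12, FN=1+4+6=11 → 54/77 = 0.7013
  class_1: TP=10, FP=1+3+1=5, FN=2+1+2=5 → 20/30 = 0.6667
  class_2: TP=7, FP=4+1+1=6, FN=7+3+2=12 → 14/32 = 0.4375
  class_3: TP=26, FP=6+2+2=10, FN=3+1+1=5 → 52/67 = 0.7761
Weighted-F1 score = Σ (supportᵢ/N)·F1 scoreᵢ with N=103: (38/103)·0.7013 + (15/103)·0.6667 + (19/103)·0.4375 + (31/103)·0.7761 = 0.670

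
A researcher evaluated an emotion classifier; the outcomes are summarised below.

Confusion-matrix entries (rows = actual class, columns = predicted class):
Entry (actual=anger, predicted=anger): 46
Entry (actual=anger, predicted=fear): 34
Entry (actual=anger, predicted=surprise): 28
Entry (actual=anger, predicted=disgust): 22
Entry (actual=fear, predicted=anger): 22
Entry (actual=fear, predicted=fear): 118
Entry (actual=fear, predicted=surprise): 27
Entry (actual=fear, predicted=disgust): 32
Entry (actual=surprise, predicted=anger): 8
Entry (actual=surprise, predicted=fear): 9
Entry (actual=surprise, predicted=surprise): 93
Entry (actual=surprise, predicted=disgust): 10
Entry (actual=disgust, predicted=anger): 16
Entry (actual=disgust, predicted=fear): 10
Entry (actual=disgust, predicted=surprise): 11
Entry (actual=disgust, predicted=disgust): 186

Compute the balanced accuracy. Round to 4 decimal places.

0.6390

Balanced accuracy = mean of per-class recall.
  anger: recall = 46/130 = 0.35385
  fear: recall = 118/199 = 0.59296
  surprise: recall = 93/120 = 0.77500
  disgust: recall = 186/223 = 0.83408
Mean = (0.35385 + 0.59296 + 0.77500 + 0.83408) / 4 = 0.6390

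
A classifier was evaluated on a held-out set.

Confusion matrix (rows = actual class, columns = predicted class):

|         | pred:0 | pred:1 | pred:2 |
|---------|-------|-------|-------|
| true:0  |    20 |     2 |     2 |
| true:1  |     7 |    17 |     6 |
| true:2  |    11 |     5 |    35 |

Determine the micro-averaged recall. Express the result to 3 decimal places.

Micro-averaging pools counts across classes: ΣTP=72, ΣFP=33, ΣFN=33.
Micro-recall = TP/(TP+FN) on pooled counts = 0.686 (equals overall accuracy in single-label multiclass).

0.686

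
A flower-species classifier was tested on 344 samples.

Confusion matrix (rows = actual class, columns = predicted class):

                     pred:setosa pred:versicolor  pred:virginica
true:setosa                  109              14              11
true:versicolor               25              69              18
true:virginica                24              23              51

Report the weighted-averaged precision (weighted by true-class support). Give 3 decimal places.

0.662

Per-class precision (TP/(TP+FP)):
  setosa: TP=109, FP=25+24=49 → 109/158 = 0.6899
  versicolor: TP=69, FP=14+23=37 → 69/106 = 0.6509
  virginica: TP=51, FP=11+18=29 → 51/80 = 0.6375
Weighted-precision = Σ (supportᵢ/N)·precisionᵢ with N=344: (134/344)·0.6899 + (112/344)·0.6509 + (98/344)·0.6375 = 0.662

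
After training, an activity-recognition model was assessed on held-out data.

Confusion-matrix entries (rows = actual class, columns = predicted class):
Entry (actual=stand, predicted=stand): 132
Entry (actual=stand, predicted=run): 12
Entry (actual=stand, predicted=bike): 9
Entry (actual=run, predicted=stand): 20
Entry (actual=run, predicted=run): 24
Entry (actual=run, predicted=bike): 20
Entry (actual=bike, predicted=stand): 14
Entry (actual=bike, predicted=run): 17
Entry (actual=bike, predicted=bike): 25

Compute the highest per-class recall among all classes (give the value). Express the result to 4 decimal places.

Per-class recall (TP/(TP+FN)):
  stand: TP=132, FN=12+9=21 → 132/153 = 0.86275
  run: TP=24, FN=20+20=40 → 24/64 = 0.37500
  bike: TP=25, FN=14+17=31 → 25/56 = 0.44643
Highest is class 'stand' with recall = 0.8627.

0.8627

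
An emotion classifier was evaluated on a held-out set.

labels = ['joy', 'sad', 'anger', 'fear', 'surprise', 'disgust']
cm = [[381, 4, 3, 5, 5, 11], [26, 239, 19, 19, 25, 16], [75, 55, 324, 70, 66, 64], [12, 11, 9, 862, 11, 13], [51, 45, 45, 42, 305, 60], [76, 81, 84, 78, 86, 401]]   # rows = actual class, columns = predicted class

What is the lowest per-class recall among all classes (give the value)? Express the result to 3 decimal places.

Per-class recall (TP/(TP+FN)):
  joy: TP=381, FN=4+3+5+5+11=28 → 381/409 = 0.9315
  sad: TP=239, FN=26+19+19+25+16=105 → 239/344 = 0.6948
  anger: TP=324, FN=75+55+70+66+64=330 → 324/654 = 0.4954
  fear: TP=862, FN=12+11+9+11+13=56 → 862/918 = 0.9390
  surprise: TP=305, FN=51+45+45+42+60=243 → 305/548 = 0.5566
  disgust: TP=401, FN=76+81+84+78+86=405 → 401/806 = 0.4975
Lowest is class 'anger' with recall = 0.495.

0.495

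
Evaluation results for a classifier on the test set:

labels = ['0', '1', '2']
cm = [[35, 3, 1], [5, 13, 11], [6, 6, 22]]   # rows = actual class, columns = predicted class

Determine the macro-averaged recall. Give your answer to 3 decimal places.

0.664

Per-class recall (TP/(TP+FN)):
  0: TP=35, FN=3+1=4 → 35/39 = 0.8974
  1: TP=13, FN=5+11=16 → 13/29 = 0.4483
  2: TP=22, FN=6+6=12 → 22/34 = 0.6471
Macro-recall = mean = (0.8974 + 0.4483 + 0.6471) / 3 = 0.664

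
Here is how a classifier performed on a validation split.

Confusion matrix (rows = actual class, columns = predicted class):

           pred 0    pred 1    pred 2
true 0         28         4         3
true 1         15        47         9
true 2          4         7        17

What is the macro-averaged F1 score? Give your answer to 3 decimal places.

0.669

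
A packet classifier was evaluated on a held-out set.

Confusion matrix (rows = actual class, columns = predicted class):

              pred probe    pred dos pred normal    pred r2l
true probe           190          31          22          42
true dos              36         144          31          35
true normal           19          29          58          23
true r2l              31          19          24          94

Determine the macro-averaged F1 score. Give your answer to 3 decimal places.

0.563

Per-class F1 score (2·TP/(2·TP+FP+FN)):
  probe: TP=190, FP=36+19+31=86, FN=31+22+42=95 → 380/561 = 0.6774
  dos: TP=144, FP=31+29+19=79, FN=36+31+35=102 → 288/469 = 0.6141
  normal: TP=58, FP=22+31+24=77, FN=19+29+23=71 → 116/264 = 0.4394
  r2l: TP=94, FP=42+35+23=100, FN=31+19+24=74 → 188/362 = 0.5193
Macro-F1 score = mean = (0.6774 + 0.6141 + 0.4394 + 0.5193) / 4 = 0.563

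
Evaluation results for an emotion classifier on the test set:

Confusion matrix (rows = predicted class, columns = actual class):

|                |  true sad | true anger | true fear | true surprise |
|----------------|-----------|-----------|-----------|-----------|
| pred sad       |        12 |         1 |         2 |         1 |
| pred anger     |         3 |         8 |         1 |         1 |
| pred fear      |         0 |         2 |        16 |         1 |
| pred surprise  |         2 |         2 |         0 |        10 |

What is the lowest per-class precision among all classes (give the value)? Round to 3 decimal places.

0.615

Per-class precision (TP/(TP+FP)):
  sad: TP=12, FP=1+2+1=4 → 12/16 = 0.7500
  anger: TP=8, FP=3+1+1=5 → 8/13 = 0.6154
  fear: TP=16, FP=0+2+1=3 → 16/19 = 0.8421
  surprise: TP=10, FP=2+2+0=4 → 10/14 = 0.7143
Lowest is class 'anger' with precision = 0.615.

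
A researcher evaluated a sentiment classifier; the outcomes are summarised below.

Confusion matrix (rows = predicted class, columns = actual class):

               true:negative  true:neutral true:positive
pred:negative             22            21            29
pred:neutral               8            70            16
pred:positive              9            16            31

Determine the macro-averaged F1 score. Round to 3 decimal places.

0.521

Per-class F1 score (2·TP/(2·TP+FP+FN)):
  negative: TP=22, FP=21+29=50, FN=8+9=17 → 44/111 = 0.3964
  neutral: TP=70, FP=8+16=24, FN=21+16=37 → 140/201 = 0.6965
  positive: TP=31, FP=9+16=25, FN=29+16=45 → 62/132 = 0.4697
Macro-F1 score = mean = (0.3964 + 0.6965 + 0.4697) / 3 = 0.521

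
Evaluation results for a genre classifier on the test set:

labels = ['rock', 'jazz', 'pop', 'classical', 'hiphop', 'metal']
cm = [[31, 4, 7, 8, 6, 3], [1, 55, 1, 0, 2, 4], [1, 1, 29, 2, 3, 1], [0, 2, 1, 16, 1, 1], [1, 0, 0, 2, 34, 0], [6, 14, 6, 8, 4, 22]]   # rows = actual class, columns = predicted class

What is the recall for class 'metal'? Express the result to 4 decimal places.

Take TP from the diagonal, FP from the rest of the 'metal' prediction marginal, FN from the rest of the 'metal' actual marginal.
recall = TP/(TP+FN).
metal: TP=22, FN=6+14+6+8+4=38 → 22/60 = 0.36667

0.3667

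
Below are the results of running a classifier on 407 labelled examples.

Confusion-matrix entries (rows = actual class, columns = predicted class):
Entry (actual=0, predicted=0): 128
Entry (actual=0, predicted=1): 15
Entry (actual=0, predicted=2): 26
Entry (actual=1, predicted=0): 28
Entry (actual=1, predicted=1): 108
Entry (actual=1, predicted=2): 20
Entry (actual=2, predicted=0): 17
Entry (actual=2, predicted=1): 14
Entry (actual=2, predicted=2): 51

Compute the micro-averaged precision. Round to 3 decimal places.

0.705

Micro-averaging pools counts across classes: ΣTP=287, ΣFP=120, ΣFN=120.
Micro-precision = TP/(TP+FP) on pooled counts = 0.705 (equals overall accuracy in single-label multiclass).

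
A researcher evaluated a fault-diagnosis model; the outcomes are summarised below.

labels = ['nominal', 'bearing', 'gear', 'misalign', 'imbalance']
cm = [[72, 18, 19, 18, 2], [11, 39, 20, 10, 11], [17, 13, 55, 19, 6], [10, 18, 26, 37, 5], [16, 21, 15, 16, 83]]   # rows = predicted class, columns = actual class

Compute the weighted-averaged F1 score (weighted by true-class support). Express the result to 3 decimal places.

0.487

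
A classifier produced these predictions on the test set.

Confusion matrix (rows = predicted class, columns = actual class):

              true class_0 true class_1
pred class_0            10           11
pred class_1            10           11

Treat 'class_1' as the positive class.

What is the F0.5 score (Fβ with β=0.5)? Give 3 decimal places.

Fβ = (1+β²)·TP / ((1+β²)·TP + β²·FN + FP), with β²=1/4
= 1.25·11 / (1.25·11 + 0.25·11 + 10) = 0.519

0.519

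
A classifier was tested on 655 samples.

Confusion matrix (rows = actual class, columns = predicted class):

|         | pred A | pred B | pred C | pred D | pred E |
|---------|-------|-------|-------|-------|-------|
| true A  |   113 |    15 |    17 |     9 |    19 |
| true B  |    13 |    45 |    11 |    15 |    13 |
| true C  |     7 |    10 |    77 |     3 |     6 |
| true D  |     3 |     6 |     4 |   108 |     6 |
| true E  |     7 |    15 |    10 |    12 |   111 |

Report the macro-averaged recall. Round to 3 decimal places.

Per-class recall (TP/(TP+FN)):
  A: TP=113, FN=15+17+9+19=60 → 113/173 = 0.6532
  B: TP=45, FN=13+11+15+13=52 → 45/97 = 0.4639
  C: TP=77, FN=7+10+3+6=26 → 77/103 = 0.7476
  D: TP=108, FN=3+6+4+6=19 → 108/127 = 0.8504
  E: TP=111, FN=7+15+10+12=44 → 111/155 = 0.7161
Macro-recall = mean = (0.6532 + 0.4639 + 0.7476 + 0.8504 + 0.7161) / 5 = 0.686

0.686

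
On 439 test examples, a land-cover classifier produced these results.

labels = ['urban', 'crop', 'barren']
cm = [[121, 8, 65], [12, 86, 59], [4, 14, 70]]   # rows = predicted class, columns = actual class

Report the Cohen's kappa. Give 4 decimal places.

0.4617

Observed agreement pₒ = trace/N = 277/439 = 0.63098
Expected agreement pₑ = Σ (rowᵢ·colᵢ)/N² = (137·194 + 108·157 + 194·88)/439² = 0.31448
κ = (pₒ − pₑ)/(1 − pₑ) = (0.63098 − 0.31448)/(1 − 0.31448) = 0.4617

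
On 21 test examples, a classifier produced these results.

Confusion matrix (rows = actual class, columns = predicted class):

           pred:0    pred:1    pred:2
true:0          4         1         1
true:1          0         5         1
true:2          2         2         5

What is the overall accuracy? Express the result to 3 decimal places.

0.667

Accuracy = trace / total = (4+5+5=14) / 21 = 14/21 = 0.667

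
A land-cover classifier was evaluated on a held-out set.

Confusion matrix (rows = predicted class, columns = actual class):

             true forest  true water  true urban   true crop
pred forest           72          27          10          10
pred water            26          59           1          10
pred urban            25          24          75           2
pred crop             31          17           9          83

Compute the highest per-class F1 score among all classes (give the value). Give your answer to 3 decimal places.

0.679

Per-class F1 score (2·TP/(2·TP+FP+FN)):
  forest: TP=72, FP=27+10+10=47, FN=26+25+31=82 → 144/273 = 0.5275
  water: TP=59, FP=26+1+10=37, FN=27+24+17=68 → 118/223 = 0.5291
  urban: TP=75, FP=25+24+2=51, FN=10+1+9=20 → 150/221 = 0.6787
  crop: TP=83, FP=31+17+9=57, FN=10+10+2=22 → 166/245 = 0.6776
Highest is class 'urban' with F1 score = 0.679.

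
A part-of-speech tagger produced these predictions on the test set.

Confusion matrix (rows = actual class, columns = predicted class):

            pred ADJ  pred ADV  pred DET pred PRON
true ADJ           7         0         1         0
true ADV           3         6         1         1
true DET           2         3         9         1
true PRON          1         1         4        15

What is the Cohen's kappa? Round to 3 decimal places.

Observed agreement pₒ = trace/N = 37/55 = 0.6727
Expected agreement pₑ = Σ (rowᵢ·colᵢ)/N² = (8·13 + 11·10 + 15·15 + 21·17)/55² = 0.2631
κ = (pₒ − pₑ)/(1 − pₑ) = (0.6727 − 0.2631)/(1 − 0.2631) = 0.556

0.556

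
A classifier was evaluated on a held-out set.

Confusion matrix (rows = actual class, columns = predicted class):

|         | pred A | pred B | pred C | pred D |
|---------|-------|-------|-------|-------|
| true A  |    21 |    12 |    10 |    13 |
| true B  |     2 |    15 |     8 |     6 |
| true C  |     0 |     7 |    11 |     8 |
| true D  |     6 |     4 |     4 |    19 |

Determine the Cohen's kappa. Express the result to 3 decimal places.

0.276

Observed agreement pₒ = trace/N = 66/146 = 0.4521
Expected agreement pₑ = Σ (rowᵢ·colᵢ)/N² = (56·29 + 31·38 + 26·33 + 33·46)/146² = 0.2429
κ = (pₒ − pₑ)/(1 − pₑ) = (0.4521 − 0.2429)/(1 − 0.2429) = 0.276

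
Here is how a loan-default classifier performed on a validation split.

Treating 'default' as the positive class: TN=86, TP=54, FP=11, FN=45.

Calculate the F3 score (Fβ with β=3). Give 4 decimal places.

0.5649

Fβ = (1+β²)·TP / ((1+β²)·TP + β²·FN + FP), with β²=9
= 10·54 / (10·54 + 9·45 + 11) = 0.5649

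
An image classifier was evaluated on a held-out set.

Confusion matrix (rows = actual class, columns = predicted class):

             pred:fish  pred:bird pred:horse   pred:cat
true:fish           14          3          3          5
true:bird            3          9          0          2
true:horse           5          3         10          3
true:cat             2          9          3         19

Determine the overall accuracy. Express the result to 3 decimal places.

0.559

Accuracy = trace / total = (14+9+10+19=52) / 93 = 52/93 = 0.559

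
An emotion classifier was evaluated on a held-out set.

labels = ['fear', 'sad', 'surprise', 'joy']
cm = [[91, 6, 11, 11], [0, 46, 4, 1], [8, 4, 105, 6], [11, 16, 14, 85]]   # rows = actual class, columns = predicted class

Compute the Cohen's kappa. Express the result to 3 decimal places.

Observed agreement pₒ = trace/N = 327/419 = 0.7804
Expected agreement pₑ = Σ (rowᵢ·colᵢ)/N² = (119·110 + 51·72 + 123·134 + 126·103)/419² = 0.2633
κ = (pₒ − pₑ)/(1 − pₑ) = (0.7804 − 0.2633)/(1 − 0.2633) = 0.702

0.702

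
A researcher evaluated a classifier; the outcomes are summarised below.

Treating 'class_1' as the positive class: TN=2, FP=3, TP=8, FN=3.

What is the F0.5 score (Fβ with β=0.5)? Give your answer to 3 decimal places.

0.727

Fβ = (1+β²)·TP / ((1+β²)·TP + β²·FN + FP), with β²=1/4
= 1.25·8 / (1.25·8 + 0.25·3 + 3) = 0.727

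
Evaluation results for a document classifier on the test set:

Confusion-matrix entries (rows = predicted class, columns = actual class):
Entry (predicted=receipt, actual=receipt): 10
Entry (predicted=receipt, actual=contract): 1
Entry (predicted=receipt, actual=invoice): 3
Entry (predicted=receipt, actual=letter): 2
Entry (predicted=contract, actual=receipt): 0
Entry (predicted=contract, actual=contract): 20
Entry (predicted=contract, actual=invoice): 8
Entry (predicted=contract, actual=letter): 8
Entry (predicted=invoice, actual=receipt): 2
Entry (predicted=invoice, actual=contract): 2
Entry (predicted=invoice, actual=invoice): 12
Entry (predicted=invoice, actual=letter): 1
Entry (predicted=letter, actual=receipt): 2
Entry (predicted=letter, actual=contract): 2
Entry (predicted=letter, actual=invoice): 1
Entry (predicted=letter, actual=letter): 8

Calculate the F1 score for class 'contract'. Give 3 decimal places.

0.656

F1 score = 2·TP/(2·TP+FP+FN).
contract: TP=20, FP=0+8+8=16, FN=1+2+2=5 → 40/61 = 0.6557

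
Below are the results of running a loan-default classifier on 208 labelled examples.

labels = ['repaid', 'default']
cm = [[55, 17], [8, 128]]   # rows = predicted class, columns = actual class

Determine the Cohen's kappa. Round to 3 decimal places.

0.726

Observed agreement pₒ = trace/N = 183/208 = 0.8798
Expected agreement pₑ = Σ (rowᵢ·colᵢ)/N² = (63·72 + 145·136)/208² = 0.5607
κ = (pₒ − pₑ)/(1 − pₑ) = (0.8798 − 0.5607)/(1 − 0.5607) = 0.726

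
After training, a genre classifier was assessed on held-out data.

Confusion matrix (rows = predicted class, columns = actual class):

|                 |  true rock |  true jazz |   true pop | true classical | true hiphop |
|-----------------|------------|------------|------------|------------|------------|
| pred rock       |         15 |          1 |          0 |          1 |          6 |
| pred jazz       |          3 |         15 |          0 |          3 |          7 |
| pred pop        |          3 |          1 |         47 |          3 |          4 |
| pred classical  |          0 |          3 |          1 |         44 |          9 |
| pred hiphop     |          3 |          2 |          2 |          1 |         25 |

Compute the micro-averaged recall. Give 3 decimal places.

Micro-averaging pools counts across classes: ΣTP=146, ΣFP=53, ΣFN=53.
Micro-recall = TP/(TP+FN) on pooled counts = 0.734 (equals overall accuracy in single-label multiclass).

0.734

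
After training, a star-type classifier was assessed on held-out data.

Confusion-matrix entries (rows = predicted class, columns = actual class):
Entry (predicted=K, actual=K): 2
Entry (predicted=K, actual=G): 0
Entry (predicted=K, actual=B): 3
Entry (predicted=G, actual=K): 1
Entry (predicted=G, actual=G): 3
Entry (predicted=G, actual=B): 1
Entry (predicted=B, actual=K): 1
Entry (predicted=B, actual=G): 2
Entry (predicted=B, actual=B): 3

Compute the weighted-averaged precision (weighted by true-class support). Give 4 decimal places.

Per-class precision (TP/(TP+FP)):
  K: TP=2, FP=0+3=3 → 2/5 = 0.40000
  G: TP=3, FP=1+1=2 → 3/5 = 0.60000
  B: TP=3, FP=1+2=3 → 3/6 = 0.50000
Weighted-precision = Σ (supportᵢ/N)·precisionᵢ with N=16: (4/16)·0.40000 + (5/16)·0.60000 + (7/16)·0.50000 = 0.5063

0.5063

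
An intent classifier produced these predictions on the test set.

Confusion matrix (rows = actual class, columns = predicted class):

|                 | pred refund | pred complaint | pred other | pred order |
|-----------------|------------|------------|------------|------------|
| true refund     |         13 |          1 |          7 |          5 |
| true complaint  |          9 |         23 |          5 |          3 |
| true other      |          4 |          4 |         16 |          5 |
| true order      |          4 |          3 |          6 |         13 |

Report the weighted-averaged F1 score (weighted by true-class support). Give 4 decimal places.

Per-class F1 score (2·TP/(2·TP+FP+FN)):
  refund: TP=13, FP=9+4+4=17, FN=1+7+5=13 → 26/56 = 0.46429
  complaint: TP=23, FP=1+4+3=8, FN=9+5+3=17 → 46/71 = 0.64789
  other: TP=16, FP=7+5+6=18, FN=4+4+5=13 → 32/63 = 0.50794
  order: TP=13, FP=5+3+5=13, FN=4+3+6=13 → 26/52 = 0.50000
Weighted-F1 score = Σ (supportᵢ/N)·F1 scoreᵢ with N=121: (26/121)·0.46429 + (40/121)·0.64789 + (29/121)·0.50794 + (26/121)·0.50000 = 0.5431

0.5431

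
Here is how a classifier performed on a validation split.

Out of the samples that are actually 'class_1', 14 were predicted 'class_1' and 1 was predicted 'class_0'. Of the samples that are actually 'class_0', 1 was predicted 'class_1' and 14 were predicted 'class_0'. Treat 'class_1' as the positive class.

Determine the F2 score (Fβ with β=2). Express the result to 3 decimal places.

Fβ = (1+β²)·TP / ((1+β²)·TP + β²·FN + FP), with β²=4
= 5·14 / (5·14 + 4·1 + 1) = 0.933

0.933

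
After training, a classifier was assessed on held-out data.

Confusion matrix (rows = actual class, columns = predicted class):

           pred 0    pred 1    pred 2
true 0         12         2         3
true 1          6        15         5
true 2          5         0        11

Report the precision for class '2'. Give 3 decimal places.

Take TP from the diagonal, FP from the rest of the '2' prediction marginal, FN from the rest of the '2' actual marginal.
precision = TP/(TP+FP).
2: TP=11, FP=3+5=8 → 11/19 = 0.5789

0.579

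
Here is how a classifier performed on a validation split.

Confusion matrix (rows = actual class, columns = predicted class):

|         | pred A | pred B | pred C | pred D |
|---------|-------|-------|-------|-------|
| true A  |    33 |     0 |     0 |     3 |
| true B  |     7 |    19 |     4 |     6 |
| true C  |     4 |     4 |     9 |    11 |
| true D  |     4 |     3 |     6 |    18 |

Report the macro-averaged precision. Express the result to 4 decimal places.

0.5914

Per-class precision (TP/(TP+FP)):
  A: TP=33, FP=7+4+4=15 → 33/48 = 0.68750
  B: TP=19, FP=0+4+3=7 → 19/26 = 0.73077
  C: TP=9, FP=0+4+6=10 → 9/19 = 0.47368
  D: TP=18, FP=3+6+11=20 → 18/38 = 0.47368
Macro-precision = mean = (0.68750 + 0.73077 + 0.47368 + 0.47368) / 4 = 0.5914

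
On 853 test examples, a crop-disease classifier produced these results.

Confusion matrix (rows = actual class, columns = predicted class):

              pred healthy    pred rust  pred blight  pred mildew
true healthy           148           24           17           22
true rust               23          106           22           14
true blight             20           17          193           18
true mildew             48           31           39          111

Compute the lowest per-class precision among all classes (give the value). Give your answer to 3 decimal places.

Per-class precision (TP/(TP+FP)):
  healthy: TP=148, FP=23+20+48=91 → 148/239 = 0.6192
  rust: TP=106, FP=24+17+31=72 → 106/178 = 0.5955
  blight: TP=193, FP=17+22+39=78 → 193/271 = 0.7122
  mildew: TP=111, FP=22+14+18=54 → 111/165 = 0.6727
Lowest is class 'rust' with precision = 0.596.

0.596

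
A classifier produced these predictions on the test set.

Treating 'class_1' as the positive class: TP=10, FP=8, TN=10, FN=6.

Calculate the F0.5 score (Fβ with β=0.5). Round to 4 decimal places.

Fβ = (1+β²)·TP / ((1+β²)·TP + β²·FN + FP), with β²=1/4
= 1.25·10 / (1.25·10 + 0.25·6 + 8) = 0.5682

0.5682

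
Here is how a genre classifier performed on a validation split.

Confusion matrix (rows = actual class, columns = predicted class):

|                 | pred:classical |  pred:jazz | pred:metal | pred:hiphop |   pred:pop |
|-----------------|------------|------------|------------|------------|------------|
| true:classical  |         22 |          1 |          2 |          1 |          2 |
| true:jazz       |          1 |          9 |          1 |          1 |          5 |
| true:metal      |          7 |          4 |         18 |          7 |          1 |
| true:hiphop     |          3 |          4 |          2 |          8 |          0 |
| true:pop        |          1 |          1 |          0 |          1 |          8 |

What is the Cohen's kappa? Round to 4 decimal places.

0.4785

Observed agreement pₒ = trace/N = 65/110 = 0.59091
Expected agreement pₑ = Σ (rowᵢ·colᵢ)/N² = (28·34 + 17·19 + 37·23 + 17·18 + 11·16)/110² = 0.21554
κ = (pₒ − pₑ)/(1 − pₑ) = (0.59091 − 0.21554)/(1 − 0.21554) = 0.4785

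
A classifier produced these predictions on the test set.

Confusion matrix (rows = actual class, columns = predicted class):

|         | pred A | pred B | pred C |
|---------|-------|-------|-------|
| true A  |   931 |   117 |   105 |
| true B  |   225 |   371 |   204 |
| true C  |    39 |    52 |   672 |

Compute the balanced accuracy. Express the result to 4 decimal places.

Balanced accuracy = mean of per-class recall.
  A: recall = 931/1153 = 0.80746
  B: recall = 371/800 = 0.46375
  C: recall = 672/763 = 0.88073
Mean = (0.80746 + 0.46375 + 0.88073) / 3 = 0.7173

0.7173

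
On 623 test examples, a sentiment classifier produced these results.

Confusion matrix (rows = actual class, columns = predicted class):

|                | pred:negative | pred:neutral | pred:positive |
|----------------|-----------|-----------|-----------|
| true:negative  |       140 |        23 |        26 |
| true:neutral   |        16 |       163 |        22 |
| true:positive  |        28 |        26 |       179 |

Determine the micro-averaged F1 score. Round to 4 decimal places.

Micro-averaging pools counts across classes: ΣTP=482, ΣFP=141, ΣFN=141.
Micro-F1 score = 2·TP/(2·TP+FP+FN) on pooled counts = 0.7737 (equals overall accuracy in single-label multiclass).

0.7737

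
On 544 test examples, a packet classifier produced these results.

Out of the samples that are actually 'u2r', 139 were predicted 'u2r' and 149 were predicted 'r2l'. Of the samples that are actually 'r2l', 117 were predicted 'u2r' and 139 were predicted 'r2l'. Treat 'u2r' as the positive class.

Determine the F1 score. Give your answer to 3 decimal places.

0.511

Precision = TP/(TP+FP) = 139/256 = 0.5430
Recall = TP/(TP+FN) = 139/288 = 0.4826
F1 = 2·TP/(2·TP+FP+FN) = 278/544 = 0.511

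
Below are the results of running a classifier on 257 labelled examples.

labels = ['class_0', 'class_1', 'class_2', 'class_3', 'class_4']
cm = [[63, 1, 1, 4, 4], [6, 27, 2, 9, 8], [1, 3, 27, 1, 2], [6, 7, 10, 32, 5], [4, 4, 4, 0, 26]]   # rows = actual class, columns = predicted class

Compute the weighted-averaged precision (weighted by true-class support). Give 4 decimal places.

Per-class precision (TP/(TP+FP)):
  class_0: TP=63, FP=6+1+6+4=17 → 63/80 = 0.78750
  class_1: TP=27, FP=1+3+7+4=15 → 27/42 = 0.64286
  class_2: TP=27, FP=1+2+10+4=17 → 27/44 = 0.61364
  class_3: TP=32, FP=4+9+1+0=14 → 32/46 = 0.69565
  class_4: TP=26, FP=4+8+2+5=19 → 26/45 = 0.57778
Weighted-precision = Σ (supportᵢ/N)·precisionᵢ with N=257: (73/257)·0.78750 + (52/257)·0.64286 + (34/257)·0.61364 + (60/257)·0.69565 + (38/257)·0.57778 = 0.6828

0.6828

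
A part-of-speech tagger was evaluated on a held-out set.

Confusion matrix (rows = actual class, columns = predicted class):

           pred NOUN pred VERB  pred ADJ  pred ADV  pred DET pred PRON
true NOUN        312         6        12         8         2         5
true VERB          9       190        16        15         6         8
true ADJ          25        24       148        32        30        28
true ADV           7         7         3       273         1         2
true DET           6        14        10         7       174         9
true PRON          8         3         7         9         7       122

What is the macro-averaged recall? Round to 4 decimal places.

Per-class recall (TP/(TP+FN)):
  NOUN: TP=312, FN=6+12+8+2+5=33 → 312/345 = 0.90435
  VERB: TP=190, FN=9+16+15+6+8=54 → 190/244 = 0.77869
  ADJ: TP=148, FN=25+24+32+30+28=139 → 148/287 = 0.51568
  ADV: TP=273, FN=7+7+3+1+2=20 → 273/293 = 0.93174
  DET: TP=174, FN=6+14+10+7+9=46 → 174/220 = 0.79091
  PRON: TP=122, FN=8+3+7+9+7=34 → 122/156 = 0.78205
Macro-recall = mean = (0.90435 + 0.77869 + 0.51568 + 0.93174 + 0.79091 + 0.78205) / 6 = 0.7839

0.7839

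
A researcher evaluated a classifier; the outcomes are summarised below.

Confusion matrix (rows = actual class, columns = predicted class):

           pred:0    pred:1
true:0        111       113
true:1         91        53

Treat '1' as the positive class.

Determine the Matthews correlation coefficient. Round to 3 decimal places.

-0.134

MCC = (TP·TN − FP·FN) / √((TP+FP)(TP+FN)(TN+FP)(TN+FN))
Numerator = 53·111 − 113·91 = -4400
Denominator = √(166·144·224·202) = √1081608192 = 32887.8122
MCC = -4400 / 32887.8122 = -0.134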